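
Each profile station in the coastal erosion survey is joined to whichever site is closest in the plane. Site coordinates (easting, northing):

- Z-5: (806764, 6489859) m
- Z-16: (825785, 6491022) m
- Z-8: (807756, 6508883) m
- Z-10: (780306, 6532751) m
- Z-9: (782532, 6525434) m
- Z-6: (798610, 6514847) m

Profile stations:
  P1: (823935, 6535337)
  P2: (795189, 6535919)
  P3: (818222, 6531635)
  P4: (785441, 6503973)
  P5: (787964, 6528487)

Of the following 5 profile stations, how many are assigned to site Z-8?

2

P1 → Z-8
P2 → Z-10
P3 → Z-8
P4 → Z-6
P5 → Z-9
2 of the 5 go to Z-8.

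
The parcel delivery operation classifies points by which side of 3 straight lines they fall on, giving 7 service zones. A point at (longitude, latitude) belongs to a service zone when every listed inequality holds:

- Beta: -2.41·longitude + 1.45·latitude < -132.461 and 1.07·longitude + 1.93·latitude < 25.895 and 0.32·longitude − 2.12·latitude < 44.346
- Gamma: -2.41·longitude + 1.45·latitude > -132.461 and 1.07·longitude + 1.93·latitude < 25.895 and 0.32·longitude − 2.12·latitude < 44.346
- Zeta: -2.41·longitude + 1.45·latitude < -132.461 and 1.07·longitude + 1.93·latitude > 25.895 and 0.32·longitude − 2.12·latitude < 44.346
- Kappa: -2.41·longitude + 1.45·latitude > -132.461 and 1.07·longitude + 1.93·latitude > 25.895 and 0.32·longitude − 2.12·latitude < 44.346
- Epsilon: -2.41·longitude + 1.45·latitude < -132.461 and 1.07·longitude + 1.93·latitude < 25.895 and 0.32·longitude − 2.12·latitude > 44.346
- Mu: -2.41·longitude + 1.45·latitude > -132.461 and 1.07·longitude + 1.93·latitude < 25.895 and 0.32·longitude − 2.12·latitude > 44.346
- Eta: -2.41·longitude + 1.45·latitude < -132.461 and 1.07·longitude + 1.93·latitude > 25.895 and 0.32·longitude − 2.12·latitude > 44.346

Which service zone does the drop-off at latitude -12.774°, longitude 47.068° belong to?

-2.41·47.068 + 1.45·-12.774 = -131.956, which is > -132.461
1.07·47.068 + 1.93·-12.774 = 25.709, which is < 25.895
0.32·47.068 − 2.12·-12.774 = 42.143, which is < 44.346
This sign pattern matches Gamma.

Gamma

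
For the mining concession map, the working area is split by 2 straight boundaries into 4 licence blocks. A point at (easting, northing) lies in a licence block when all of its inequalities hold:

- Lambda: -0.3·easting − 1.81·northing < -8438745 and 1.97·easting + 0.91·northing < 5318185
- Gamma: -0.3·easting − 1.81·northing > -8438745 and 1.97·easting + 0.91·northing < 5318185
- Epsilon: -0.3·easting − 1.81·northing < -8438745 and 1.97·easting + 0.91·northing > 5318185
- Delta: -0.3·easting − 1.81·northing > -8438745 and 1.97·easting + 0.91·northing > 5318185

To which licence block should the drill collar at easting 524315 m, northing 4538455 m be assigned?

Gamma

-0.3·524315 − 1.81·4538455 = -8371898.050, which is > -8438745
1.97·524315 + 0.91·4538455 = 5162894.600, which is < 5318185
This sign pattern matches Gamma.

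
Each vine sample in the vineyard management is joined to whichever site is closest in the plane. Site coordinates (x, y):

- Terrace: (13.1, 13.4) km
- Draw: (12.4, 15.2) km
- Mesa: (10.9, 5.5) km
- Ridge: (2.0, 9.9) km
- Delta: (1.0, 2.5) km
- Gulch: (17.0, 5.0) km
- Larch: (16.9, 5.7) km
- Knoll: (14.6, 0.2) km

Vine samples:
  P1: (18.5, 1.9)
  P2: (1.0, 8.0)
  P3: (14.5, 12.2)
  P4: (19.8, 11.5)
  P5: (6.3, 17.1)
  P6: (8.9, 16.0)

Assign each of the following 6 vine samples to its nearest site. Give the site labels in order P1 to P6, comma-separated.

Gulch, Ridge, Terrace, Larch, Draw, Draw

P1 → Gulch (d²=11.86)
P2 → Ridge (d²=4.61)
P3 → Terrace (d²=3.40)
P4 → Larch (d²=42.05)
P5 → Draw (d²=40.82)
P6 → Draw (d²=12.89)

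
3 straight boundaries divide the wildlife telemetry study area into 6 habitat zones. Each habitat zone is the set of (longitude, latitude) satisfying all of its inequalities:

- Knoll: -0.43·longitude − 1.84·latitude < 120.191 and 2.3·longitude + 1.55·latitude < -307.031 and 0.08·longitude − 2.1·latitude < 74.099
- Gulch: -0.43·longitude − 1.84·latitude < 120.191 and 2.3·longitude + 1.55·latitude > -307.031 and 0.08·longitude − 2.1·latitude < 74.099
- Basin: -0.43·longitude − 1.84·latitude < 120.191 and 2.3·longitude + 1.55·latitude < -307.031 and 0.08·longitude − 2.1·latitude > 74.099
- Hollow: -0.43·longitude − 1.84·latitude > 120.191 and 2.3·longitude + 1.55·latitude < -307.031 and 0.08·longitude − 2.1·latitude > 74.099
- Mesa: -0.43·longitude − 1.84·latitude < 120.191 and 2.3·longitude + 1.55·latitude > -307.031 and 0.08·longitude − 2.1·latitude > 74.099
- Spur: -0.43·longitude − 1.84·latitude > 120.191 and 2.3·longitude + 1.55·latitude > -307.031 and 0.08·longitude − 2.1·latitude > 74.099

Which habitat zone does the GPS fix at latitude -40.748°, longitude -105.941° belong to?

-0.43·-105.941 − 1.84·-40.748 = 120.531, which is > 120.191
2.3·-105.941 + 1.55·-40.748 = -306.824, which is > -307.031
0.08·-105.941 − 2.1·-40.748 = 77.096, which is > 74.099
This sign pattern matches Spur.

Spur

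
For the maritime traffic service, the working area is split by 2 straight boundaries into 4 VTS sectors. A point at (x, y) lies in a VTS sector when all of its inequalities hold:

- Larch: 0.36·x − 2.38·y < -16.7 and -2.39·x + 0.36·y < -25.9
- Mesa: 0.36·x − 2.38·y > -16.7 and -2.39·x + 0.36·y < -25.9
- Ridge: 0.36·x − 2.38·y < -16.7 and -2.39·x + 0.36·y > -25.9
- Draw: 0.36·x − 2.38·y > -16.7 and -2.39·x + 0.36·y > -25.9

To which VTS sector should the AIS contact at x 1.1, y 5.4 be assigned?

0.36·1.1 − 2.38·5.4 = -12.456, which is > -16.7
-2.39·1.1 + 0.36·5.4 = -0.685, which is > -25.9
This sign pattern matches Draw.

Draw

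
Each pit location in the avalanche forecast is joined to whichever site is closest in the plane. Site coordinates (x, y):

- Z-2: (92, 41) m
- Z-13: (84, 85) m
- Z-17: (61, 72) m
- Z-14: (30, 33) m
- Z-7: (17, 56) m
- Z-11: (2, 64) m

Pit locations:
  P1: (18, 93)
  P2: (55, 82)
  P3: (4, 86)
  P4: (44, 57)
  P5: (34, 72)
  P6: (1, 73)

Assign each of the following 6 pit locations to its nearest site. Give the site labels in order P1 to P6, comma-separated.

P1 → Z-11 (d²=1097.00)
P2 → Z-17 (d²=136.00)
P3 → Z-11 (d²=488.00)
P4 → Z-17 (d²=514.00)
P5 → Z-7 (d²=545.00)
P6 → Z-11 (d²=82.00)

Z-11, Z-17, Z-11, Z-17, Z-7, Z-11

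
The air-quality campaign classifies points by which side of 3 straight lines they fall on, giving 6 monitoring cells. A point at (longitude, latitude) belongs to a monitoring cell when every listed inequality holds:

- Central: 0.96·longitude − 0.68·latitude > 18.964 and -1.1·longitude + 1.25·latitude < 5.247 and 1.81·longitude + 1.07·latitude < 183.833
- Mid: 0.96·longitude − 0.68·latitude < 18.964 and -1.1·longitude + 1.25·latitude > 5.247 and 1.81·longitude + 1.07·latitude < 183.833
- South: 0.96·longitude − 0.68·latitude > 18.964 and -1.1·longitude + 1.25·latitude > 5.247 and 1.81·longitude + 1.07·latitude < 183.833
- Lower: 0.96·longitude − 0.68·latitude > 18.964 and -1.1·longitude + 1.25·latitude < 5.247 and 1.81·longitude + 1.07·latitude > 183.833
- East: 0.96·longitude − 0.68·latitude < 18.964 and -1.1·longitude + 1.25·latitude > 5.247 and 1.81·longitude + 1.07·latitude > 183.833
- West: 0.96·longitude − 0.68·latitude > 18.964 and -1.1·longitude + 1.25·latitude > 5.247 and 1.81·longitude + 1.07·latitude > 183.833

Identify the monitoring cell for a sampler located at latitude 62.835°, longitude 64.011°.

0.96·64.011 − 0.68·62.835 = 18.723, which is < 18.964
-1.1·64.011 + 1.25·62.835 = 8.132, which is > 5.247
1.81·64.011 + 1.07·62.835 = 183.093, which is < 183.833
This sign pattern matches Mid.

Mid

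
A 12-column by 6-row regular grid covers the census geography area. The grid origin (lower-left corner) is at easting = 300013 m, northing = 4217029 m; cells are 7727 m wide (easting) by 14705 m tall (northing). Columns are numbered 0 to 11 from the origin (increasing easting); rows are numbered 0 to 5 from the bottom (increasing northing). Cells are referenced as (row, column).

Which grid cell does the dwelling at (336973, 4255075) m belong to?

Column index: ⌊(336973 − 300013) / 7727⌋ = ⌊4.783⌋ = 4
Row offset from origin: ⌊(4255075 − 4217029) / 14705⌋ = ⌊2.587⌋ = 2 → row 2

(2, 4)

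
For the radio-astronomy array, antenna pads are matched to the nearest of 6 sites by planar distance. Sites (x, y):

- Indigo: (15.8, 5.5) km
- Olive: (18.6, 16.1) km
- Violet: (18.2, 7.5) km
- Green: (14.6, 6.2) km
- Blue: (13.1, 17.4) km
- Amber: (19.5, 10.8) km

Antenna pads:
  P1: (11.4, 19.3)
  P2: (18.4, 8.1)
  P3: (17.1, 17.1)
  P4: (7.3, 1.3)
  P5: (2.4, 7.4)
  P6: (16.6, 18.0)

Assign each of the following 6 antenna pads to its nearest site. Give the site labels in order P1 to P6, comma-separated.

P1 → Blue (d²=6.50)
P2 → Violet (d²=0.40)
P3 → Olive (d²=3.25)
P4 → Green (d²=77.30)
P5 → Green (d²=150.28)
P6 → Olive (d²=7.61)

Blue, Violet, Olive, Green, Green, Olive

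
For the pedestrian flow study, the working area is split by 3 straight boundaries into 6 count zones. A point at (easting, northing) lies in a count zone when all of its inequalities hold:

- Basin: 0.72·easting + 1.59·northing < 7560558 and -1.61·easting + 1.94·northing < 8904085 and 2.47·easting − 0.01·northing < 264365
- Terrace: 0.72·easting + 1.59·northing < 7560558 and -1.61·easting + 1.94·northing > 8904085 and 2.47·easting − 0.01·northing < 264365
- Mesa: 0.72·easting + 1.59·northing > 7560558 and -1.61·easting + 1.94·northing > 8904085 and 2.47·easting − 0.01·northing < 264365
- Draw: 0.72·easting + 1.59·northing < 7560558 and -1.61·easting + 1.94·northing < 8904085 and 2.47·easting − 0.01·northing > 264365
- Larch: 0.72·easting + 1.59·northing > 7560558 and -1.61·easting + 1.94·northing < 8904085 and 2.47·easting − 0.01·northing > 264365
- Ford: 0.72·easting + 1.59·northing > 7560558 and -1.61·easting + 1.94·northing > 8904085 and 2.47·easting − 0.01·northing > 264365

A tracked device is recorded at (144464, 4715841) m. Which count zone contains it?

Ford

0.72·144464 + 1.59·4715841 = 7602201.270, which is > 7560558
-1.61·144464 + 1.94·4715841 = 8916144.500, which is > 8904085
2.47·144464 − 0.01·4715841 = 309667.670, which is > 264365
This sign pattern matches Ford.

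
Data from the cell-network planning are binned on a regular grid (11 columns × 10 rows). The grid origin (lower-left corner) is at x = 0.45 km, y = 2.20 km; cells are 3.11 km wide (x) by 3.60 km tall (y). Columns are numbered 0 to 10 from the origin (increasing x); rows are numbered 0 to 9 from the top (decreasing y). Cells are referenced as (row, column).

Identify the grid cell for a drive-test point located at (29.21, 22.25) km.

Column index: ⌊(29.21 − 0.45) / 3.11⌋ = ⌊9.248⌋ = 9
Row offset from origin: ⌊(22.25 − 2.20) / 3.60⌋ = ⌊5.569⌋ = 5 → row 4 (counted from top)

(4, 9)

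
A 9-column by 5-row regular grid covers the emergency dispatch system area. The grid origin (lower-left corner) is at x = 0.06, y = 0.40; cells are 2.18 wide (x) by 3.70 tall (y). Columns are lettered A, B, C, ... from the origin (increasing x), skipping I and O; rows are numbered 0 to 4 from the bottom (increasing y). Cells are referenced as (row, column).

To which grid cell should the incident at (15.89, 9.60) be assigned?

Column index: ⌊(15.89 − 0.06) / 2.18⌋ = ⌊7.261⌋ = 7 → column H
Row offset from origin: ⌊(9.60 − 0.40) / 3.70⌋ = ⌊2.486⌋ = 2 → row 2

(2, H)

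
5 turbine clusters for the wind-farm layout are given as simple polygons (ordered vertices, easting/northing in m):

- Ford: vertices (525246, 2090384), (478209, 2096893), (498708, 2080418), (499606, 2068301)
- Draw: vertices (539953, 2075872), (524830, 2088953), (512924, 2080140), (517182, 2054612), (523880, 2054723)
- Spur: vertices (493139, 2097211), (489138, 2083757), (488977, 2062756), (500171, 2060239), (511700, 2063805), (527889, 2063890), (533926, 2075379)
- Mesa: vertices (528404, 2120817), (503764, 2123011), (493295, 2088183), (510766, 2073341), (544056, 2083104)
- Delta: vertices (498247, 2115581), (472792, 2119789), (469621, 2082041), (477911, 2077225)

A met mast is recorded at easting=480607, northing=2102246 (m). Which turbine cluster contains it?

Delta

Cast a ray rightward from (480607, 2102246). For each polygon, the edges (by vertex number in listed order) whose endpoints lie on opposite sides of northing = 2102246, where each meets that height, and whether that is right or left of the point:
Ford: no edge straddles that height → 0 crossings.
Draw: no edge straddles that height → 0 crossings.
Spur: no edge straddles that height → 0 crossings.
Mesa: 2–3 at easting≈497522.2 (right), 5–1 at easting≈536111.5 (right) → 2 crossings.
Delta: 2–3 at easting≈471318.3 (left), 4–1 at easting≈491176.9 (right) → 1 crossing.
Only Delta has an odd count, so the point is inside Delta.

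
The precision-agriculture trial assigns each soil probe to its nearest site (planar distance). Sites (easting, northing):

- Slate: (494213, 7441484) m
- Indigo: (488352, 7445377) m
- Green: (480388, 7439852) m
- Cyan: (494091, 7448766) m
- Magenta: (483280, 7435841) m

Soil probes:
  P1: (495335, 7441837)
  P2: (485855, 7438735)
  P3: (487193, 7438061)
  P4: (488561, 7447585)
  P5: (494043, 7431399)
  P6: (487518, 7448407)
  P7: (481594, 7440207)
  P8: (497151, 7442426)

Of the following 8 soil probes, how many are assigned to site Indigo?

P1 → Slate
P2 → Magenta
P3 → Magenta
P4 → Indigo
P5 → Slate
P6 → Indigo
P7 → Green
P8 → Slate
2 of the 8 go to Indigo.

2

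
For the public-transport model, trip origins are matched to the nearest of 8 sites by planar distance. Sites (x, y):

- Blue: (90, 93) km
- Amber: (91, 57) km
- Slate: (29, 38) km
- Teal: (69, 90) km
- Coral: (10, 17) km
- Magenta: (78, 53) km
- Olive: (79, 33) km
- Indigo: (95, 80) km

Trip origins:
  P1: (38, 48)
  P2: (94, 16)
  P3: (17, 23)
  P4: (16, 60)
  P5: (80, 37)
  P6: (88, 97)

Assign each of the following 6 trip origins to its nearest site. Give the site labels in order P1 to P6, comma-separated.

Slate, Olive, Coral, Slate, Olive, Blue

P1 → Slate (d²=181.00)
P2 → Olive (d²=514.00)
P3 → Coral (d²=85.00)
P4 → Slate (d²=653.00)
P5 → Olive (d²=17.00)
P6 → Blue (d²=20.00)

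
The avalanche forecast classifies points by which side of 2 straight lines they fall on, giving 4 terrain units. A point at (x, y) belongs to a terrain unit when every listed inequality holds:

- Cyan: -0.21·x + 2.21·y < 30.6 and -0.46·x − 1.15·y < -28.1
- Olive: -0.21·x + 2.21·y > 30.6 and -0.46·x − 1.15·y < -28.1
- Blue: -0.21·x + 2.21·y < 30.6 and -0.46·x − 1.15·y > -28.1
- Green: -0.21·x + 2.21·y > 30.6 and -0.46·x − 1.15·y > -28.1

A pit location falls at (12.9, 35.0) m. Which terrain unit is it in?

-0.21·12.9 + 2.21·35.0 = 74.641, which is > 30.6
-0.46·12.9 − 1.15·35.0 = -46.184, which is < -28.1
This sign pattern matches Olive.

Olive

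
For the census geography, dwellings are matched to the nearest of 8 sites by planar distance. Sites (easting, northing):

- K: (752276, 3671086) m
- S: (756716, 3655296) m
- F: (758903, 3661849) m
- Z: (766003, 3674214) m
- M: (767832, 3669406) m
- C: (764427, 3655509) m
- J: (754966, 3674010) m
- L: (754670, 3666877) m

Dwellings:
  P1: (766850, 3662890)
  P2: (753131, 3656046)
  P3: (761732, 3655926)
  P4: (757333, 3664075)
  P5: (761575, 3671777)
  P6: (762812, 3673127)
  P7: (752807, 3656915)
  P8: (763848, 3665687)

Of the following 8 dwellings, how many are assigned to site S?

P1 → M
P2 → S
P3 → C
P4 → F
P5 → Z
P6 → Z
P7 → S
P8 → M
2 of the 8 go to S.

2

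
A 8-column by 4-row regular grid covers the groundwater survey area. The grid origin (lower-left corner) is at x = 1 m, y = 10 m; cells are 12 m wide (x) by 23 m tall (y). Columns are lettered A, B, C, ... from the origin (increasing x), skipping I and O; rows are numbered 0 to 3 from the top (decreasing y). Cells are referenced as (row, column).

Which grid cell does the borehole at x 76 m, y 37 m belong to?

(2, G)

Column index: ⌊(76 − 1) / 12⌋ = ⌊6.250⌋ = 6 → column G
Row offset from origin: ⌊(37 − 10) / 23⌋ = ⌊1.174⌋ = 1 → row 2 (counted from top)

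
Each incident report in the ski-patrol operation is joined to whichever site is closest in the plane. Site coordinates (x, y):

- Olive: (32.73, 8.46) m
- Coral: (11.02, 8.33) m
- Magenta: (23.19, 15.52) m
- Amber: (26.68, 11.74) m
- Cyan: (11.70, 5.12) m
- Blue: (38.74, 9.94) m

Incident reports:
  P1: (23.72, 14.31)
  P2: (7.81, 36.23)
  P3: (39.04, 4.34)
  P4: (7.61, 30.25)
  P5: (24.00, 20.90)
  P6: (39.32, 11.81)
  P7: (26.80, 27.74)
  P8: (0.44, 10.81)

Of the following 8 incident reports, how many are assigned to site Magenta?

5

P1 → Magenta
P2 → Magenta
P3 → Blue
P4 → Magenta
P5 → Magenta
P6 → Blue
P7 → Magenta
P8 → Coral
5 of the 8 go to Magenta.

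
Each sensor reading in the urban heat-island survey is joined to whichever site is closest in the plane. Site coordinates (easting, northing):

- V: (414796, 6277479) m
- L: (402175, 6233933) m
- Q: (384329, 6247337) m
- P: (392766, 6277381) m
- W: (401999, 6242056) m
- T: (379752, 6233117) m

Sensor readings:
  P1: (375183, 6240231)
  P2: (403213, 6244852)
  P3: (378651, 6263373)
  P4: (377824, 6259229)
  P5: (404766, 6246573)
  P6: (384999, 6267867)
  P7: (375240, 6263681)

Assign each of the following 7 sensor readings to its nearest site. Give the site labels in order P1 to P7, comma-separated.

P1 → T (d²=71484757.00)
P2 → W (d²=9291412.00)
P3 → Q (d²=289392980.00)
P4 → Q (d²=183734689.00)
P5 → W (d²=28059578.00)
P6 → P (d²=150842485.00)
P7 → Q (d²=349736257.00)

T, W, Q, Q, W, P, Q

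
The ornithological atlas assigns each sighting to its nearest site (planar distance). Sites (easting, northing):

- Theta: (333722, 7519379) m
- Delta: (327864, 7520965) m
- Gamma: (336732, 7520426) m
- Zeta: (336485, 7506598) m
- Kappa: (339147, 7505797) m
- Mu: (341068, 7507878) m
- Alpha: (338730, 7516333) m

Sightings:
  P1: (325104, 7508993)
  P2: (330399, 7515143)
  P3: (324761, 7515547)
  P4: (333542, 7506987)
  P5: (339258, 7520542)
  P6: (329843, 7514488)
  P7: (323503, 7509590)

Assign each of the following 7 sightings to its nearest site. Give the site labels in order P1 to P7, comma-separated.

P1 → Zeta (d²=135263186.00)
P2 → Theta (d²=28986025.00)
P3 → Delta (d²=38983333.00)
P4 → Zeta (d²=8812570.00)
P5 → Gamma (d²=6394132.00)
P6 → Theta (d²=38968522.00)
P7 → Delta (d²=148408946.00)

Zeta, Theta, Delta, Zeta, Gamma, Theta, Delta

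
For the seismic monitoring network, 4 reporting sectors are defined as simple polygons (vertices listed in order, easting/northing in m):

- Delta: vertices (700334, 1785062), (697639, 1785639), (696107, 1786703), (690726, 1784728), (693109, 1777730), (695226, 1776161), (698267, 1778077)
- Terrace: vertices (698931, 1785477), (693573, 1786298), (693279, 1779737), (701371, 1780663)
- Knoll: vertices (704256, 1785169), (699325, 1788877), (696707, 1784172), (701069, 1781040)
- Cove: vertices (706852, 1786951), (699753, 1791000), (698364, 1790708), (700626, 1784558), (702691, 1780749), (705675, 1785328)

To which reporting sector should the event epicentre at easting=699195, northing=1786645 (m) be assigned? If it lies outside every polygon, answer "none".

Knoll

Cast a ray rightward from (699195, 1786645). For each polygon, the edges (by vertex number in listed order) whose endpoints lie on opposite sides of northing = 1786645, where each meets that height, and whether that is right or left of the point:
Delta: 2–3 at easting≈696190.5 (left), 3–4 at easting≈695949.0 (left) → 0 crossings.
Terrace: no edge straddles that height → 0 crossings.
Knoll: 1–2 at easting≈702293.2 (right), 2–3 at easting≈698083.0 (left) → 1 crossing.
Cove: 3–4 at easting≈699858.4 (right), 6–1 at easting≈706630.1 (right) → 2 crossings.
Only Knoll has an odd count, so the point is inside Knoll.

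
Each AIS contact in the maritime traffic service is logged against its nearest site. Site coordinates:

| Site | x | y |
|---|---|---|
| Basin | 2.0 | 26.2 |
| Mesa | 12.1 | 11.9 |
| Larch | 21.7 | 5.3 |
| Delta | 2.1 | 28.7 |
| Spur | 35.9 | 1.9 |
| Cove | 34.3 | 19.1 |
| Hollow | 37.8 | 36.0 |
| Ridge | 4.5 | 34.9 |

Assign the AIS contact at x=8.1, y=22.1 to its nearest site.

Basin

Squared distances to each site:
Basin: 54.020; Mesa: 120.040; Larch: 467.200; Delta: 79.560; Spur: 1180.880; Cove: 695.440; Hollow: 1075.300; Ridge: 176.800.
Minimum at Basin.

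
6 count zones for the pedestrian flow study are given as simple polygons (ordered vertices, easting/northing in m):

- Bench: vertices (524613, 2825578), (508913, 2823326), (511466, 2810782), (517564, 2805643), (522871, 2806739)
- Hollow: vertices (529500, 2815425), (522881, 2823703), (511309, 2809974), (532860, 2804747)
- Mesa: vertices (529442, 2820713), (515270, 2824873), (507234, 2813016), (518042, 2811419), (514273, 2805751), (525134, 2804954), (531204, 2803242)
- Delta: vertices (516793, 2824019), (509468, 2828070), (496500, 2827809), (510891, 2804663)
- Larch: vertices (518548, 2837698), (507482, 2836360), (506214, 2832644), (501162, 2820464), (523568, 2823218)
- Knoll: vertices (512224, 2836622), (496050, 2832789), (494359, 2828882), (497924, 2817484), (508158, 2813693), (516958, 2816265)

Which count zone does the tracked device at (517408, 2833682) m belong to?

Larch

Cast a ray rightward from (517408, 2833682). For each polygon, the edges (by vertex number in listed order) whose endpoints lie on opposite sides of northing = 2833682, where each meets that height, and whether that is right or left of the point:
Bench: no edge straddles that height → 0 crossings.
Hollow: no edge straddles that height → 0 crossings.
Mesa: no edge straddles that height → 0 crossings.
Delta: no edge straddles that height → 0 crossings.
Larch: 2–3 at easting≈506568.2 (left), 5–1 at easting≈519940.3 (right) → 1 crossing.
Knoll: 1–2 at easting≈499818.2 (left), 6–1 at easting≈512907.7 (left) → 0 crossings.
Only Larch has an odd count, so the point is inside Larch.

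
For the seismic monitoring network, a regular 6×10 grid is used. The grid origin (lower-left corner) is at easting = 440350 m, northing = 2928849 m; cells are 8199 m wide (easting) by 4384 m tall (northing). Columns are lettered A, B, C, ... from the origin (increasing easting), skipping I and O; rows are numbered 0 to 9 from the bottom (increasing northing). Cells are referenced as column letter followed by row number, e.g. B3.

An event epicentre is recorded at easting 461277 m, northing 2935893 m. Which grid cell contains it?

C1

Column index: ⌊(461277 − 440350) / 8199⌋ = ⌊2.552⌋ = 2 → column C
Row offset from origin: ⌊(2935893 − 2928849) / 4384⌋ = ⌊1.607⌋ = 1 → row 1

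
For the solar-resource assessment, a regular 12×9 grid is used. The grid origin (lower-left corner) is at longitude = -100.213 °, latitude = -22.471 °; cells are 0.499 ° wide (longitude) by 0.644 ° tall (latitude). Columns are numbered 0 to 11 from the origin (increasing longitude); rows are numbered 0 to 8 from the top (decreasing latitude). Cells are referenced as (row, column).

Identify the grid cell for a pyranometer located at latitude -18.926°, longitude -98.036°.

Column index: ⌊(-98.036 − -100.213) / 0.499⌋ = ⌊4.363⌋ = 4
Row offset from origin: ⌊(-18.926 − -22.471) / 0.644⌋ = ⌊5.505⌋ = 5 → row 3 (counted from top)

(3, 4)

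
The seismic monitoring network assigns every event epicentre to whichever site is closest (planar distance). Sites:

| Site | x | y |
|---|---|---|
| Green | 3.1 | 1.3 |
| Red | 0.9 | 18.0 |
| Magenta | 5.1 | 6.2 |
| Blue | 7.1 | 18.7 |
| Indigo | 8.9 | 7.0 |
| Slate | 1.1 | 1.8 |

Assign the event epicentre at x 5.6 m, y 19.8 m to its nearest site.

Blue

Squared distances to each site:
Green: 348.500; Red: 25.330; Magenta: 185.210; Blue: 3.460; Indigo: 174.730; Slate: 344.250.
Minimum at Blue.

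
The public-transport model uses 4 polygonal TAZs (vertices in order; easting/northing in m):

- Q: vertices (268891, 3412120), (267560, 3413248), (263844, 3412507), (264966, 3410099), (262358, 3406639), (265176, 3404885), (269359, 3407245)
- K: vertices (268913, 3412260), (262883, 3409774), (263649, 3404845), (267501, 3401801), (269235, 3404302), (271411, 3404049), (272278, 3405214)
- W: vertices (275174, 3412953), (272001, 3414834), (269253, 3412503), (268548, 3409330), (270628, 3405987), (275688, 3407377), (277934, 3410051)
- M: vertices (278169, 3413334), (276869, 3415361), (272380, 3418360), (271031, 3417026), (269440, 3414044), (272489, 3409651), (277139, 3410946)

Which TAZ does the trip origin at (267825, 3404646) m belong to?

Cast a ray rightward from (267825, 3404646). For each polygon, the edges (by vertex number in listed order) whose endpoints lie on opposite sides of northing = 3404646, where each meets that height, and whether that is right or left of the point:
Q: no edge straddles that height → 0 crossings.
K: 3–4 at easting≈263900.8 (left), 6–7 at easting≈271855.3 (right) → 1 crossing.
W: no edge straddles that height → 0 crossings.
M: no edge straddles that height → 0 crossings.
Only K has an odd count, so the point is inside K.

K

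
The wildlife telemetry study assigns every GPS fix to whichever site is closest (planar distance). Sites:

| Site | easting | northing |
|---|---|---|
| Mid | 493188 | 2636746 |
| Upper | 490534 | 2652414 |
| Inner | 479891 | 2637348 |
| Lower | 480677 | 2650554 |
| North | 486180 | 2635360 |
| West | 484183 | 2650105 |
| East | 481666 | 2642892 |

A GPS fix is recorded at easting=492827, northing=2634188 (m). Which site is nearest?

Squared distances to each site:
Mid: 6673685.000; Upper: 337444925.000; Inner: 177325696.000; Lower: 415468456.000; North: 45556193.000; West: 328069625.000; East: 200327537.000.
Minimum at Mid.

Mid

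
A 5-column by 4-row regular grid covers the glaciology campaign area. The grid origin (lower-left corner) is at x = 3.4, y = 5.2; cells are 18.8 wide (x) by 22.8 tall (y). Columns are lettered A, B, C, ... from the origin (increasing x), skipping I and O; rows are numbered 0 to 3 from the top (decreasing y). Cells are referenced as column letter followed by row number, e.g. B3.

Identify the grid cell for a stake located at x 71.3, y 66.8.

Column index: ⌊(71.3 − 3.4) / 18.8⌋ = ⌊3.612⌋ = 3 → column D
Row offset from origin: ⌊(66.8 − 5.2) / 22.8⌋ = ⌊2.702⌋ = 2 → row 1 (counted from top)

D1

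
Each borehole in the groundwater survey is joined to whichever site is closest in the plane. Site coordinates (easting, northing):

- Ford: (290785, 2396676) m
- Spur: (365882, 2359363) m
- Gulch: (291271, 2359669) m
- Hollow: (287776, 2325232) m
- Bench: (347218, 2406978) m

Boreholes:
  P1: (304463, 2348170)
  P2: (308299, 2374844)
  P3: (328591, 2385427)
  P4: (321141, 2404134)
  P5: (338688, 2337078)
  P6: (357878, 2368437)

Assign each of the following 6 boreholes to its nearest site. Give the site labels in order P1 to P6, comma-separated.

P1 → Gulch (d²=306255865.00)
P2 → Gulch (d²=520233409.00)
P3 → Bench (d²=811410730.00)
P4 → Bench (d²=688098265.00)
P5 → Spur (d²=1236134861.00)
P6 → Spur (d²=146401492.00)

Gulch, Gulch, Bench, Bench, Spur, Spur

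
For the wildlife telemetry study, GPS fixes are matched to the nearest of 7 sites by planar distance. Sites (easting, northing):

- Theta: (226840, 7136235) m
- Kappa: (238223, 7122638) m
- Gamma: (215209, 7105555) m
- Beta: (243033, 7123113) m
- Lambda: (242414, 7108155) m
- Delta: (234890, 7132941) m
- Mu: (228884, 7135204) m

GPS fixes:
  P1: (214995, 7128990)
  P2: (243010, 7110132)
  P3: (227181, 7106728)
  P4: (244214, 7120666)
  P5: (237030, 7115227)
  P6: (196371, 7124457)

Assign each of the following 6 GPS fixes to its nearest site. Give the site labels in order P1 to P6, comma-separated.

P1 → Theta (d²=192794050.00)
P2 → Lambda (d²=4263745.00)
P3 → Gamma (d²=144704713.00)
P4 → Beta (d²=7382570.00)
P5 → Kappa (d²=56346170.00)
P6 → Gamma (d²=712155848.00)

Theta, Lambda, Gamma, Beta, Kappa, Gamma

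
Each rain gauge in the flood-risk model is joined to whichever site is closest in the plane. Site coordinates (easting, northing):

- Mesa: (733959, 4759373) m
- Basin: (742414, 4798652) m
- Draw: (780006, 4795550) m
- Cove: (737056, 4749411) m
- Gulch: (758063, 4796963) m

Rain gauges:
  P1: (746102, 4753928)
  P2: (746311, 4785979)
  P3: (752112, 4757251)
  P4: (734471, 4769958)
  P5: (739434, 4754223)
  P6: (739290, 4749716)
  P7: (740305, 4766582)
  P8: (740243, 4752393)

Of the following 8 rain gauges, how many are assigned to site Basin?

P1 → Cove
P2 → Basin
P3 → Cove
P4 → Mesa
P5 → Cove
P6 → Cove
P7 → Mesa
P8 → Cove
1 of the 8 goes to Basin.

1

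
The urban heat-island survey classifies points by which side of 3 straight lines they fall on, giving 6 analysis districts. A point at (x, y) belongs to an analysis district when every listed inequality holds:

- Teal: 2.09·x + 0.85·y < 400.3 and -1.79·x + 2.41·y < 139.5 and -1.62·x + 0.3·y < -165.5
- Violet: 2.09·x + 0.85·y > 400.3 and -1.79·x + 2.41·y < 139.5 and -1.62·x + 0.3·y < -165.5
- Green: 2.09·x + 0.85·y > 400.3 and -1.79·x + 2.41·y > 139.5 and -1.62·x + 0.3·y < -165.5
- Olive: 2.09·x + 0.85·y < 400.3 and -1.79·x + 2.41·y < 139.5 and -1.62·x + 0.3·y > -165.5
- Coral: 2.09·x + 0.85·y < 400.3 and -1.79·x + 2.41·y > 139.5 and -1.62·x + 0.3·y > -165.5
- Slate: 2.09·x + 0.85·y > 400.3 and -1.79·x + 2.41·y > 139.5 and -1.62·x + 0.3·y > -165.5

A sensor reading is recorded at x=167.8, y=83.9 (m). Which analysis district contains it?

Violet

2.09·167.8 + 0.85·83.9 = 422.017, which is > 400.3
-1.79·167.8 + 2.41·83.9 = -98.163, which is < 139.5
-1.62·167.8 + 0.3·83.9 = -246.666, which is < -165.5
This sign pattern matches Violet.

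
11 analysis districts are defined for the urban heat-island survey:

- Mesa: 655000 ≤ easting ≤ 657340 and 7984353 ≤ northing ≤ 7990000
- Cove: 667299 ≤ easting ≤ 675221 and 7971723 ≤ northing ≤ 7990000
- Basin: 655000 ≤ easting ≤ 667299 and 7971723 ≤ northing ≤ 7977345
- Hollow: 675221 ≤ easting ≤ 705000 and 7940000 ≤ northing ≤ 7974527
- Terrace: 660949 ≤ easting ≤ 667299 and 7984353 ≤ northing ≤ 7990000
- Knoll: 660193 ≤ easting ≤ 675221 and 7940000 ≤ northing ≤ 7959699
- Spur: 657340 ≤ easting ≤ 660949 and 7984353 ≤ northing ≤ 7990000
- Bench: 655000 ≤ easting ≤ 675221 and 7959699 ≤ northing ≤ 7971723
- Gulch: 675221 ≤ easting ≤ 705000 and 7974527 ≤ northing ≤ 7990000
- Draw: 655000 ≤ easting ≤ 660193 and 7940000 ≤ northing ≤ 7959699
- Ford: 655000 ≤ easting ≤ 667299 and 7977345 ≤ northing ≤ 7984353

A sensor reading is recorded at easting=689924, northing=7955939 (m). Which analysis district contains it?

Hollow

The point has easting = 689924 and northing = 7955939.
Only Hollow satisfies 675221 ≤ easting ≤ 705000 and 7940000 ≤ northing ≤ 7974527.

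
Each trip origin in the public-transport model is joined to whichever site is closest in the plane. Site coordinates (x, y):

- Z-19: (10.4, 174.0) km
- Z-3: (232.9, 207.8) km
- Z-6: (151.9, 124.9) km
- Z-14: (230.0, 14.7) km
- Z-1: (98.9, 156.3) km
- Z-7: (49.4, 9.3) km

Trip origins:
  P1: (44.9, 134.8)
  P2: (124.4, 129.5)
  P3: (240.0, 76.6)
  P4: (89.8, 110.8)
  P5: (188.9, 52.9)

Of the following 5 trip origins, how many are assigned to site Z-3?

P1 → Z-19
P2 → Z-6
P3 → Z-14
P4 → Z-1
P5 → Z-14
0 of the 5 go to Z-3.

0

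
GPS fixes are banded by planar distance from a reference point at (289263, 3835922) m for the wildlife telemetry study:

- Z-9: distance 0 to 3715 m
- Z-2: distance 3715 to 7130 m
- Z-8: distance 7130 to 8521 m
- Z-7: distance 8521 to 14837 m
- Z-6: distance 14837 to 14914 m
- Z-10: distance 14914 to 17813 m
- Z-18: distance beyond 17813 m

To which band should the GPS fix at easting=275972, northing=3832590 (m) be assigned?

Z-7

Distance = √((275972−289263)² + (3832590−3835922)²) = √(176650681.000 + 11102224.000) = 13702.296 m.
8521 ≤ 13702.296 < 14837 → Z-7.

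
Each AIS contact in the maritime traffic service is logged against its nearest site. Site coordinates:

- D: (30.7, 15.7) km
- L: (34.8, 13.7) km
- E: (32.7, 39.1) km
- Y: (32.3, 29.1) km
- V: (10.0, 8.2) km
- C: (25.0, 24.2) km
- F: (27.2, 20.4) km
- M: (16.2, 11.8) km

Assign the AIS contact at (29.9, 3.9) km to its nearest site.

L

Squared distances to each site:
D: 139.880; L: 120.050; E: 1246.880; Y: 640.800; V: 414.500; C: 436.100; F: 279.540; M: 250.100.
Minimum at L.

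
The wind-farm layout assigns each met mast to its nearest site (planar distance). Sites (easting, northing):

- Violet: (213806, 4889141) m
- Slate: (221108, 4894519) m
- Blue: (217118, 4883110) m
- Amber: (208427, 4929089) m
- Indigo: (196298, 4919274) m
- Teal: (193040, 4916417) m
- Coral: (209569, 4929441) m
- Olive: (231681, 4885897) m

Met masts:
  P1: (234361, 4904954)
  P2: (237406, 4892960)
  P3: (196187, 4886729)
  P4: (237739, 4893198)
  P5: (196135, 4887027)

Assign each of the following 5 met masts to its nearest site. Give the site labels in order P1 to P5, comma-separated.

Slate, Olive, Violet, Olive, Violet

P1 → Slate (d²=284531234.00)
P2 → Olive (d²=82661594.00)
P3 → Violet (d²=316246905.00)
P4 → Olive (d²=90003965.00)
P5 → Violet (d²=316733237.00)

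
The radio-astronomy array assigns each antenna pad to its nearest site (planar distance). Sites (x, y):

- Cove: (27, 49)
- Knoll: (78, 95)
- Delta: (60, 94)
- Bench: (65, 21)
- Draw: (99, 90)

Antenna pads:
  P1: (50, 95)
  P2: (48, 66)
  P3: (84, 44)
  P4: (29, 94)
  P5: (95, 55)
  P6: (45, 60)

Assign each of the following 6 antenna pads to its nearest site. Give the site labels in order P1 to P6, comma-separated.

Delta, Cove, Bench, Delta, Draw, Cove

P1 → Delta (d²=101.00)
P2 → Cove (d²=730.00)
P3 → Bench (d²=890.00)
P4 → Delta (d²=961.00)
P5 → Draw (d²=1241.00)
P6 → Cove (d²=445.00)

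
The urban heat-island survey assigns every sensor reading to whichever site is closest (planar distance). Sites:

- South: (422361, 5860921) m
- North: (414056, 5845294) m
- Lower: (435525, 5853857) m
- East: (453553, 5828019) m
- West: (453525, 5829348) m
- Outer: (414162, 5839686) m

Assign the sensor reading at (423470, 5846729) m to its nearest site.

North

Squared distances to each site:
South: 202642745.000; North: 90682621.000; Lower: 196131409.000; East: 1255050989.000; West: 1205402186.000; Outer: 136242713.000.
Minimum at North.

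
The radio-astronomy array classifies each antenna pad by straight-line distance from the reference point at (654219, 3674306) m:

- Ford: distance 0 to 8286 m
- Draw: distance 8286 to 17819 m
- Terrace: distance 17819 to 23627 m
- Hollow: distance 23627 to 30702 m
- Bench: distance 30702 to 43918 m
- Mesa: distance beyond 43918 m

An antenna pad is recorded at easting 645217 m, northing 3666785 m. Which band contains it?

Draw

Distance = √((645217−654219)² + (3666785−3674306)²) = √(81036004.000 + 56565441.000) = 11730.364 m.
8286 ≤ 11730.364 < 17819 → Draw.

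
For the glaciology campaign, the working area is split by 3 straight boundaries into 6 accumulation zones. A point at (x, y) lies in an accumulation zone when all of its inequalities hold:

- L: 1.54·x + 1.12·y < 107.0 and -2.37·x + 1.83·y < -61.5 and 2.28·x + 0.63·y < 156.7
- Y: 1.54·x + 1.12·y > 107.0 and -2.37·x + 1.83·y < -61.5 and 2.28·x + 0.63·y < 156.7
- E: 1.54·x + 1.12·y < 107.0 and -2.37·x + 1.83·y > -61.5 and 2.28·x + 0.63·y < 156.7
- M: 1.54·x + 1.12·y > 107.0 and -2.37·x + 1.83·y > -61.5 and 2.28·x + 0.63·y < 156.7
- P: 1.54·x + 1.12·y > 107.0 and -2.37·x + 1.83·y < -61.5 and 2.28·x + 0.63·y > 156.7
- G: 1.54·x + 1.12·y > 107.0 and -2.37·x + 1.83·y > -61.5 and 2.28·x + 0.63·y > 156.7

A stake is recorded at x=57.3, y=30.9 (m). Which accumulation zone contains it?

Y

1.54·57.3 + 1.12·30.9 = 122.850, which is > 107.0
-2.37·57.3 + 1.83·30.9 = -79.254, which is < -61.5
2.28·57.3 + 0.63·30.9 = 150.111, which is < 156.7
This sign pattern matches Y.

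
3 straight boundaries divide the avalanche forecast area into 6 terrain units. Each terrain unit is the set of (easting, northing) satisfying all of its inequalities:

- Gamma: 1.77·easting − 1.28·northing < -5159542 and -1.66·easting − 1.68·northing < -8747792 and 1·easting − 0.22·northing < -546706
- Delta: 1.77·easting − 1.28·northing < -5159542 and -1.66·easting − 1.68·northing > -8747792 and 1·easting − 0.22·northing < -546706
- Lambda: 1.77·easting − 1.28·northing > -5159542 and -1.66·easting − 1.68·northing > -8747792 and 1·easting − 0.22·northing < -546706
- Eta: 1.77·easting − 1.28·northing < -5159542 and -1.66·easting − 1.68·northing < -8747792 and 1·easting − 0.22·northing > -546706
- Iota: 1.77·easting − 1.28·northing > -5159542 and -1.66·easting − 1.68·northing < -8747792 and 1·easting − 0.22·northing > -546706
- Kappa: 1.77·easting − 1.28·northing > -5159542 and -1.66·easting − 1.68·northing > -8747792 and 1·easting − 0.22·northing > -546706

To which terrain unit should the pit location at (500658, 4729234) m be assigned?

Eta

1.77·500658 − 1.28·4729234 = -5167254.860, which is < -5159542
-1.66·500658 − 1.68·4729234 = -8776205.400, which is < -8747792
1·500658 − 0.22·4729234 = -539773.480, which is > -546706
This sign pattern matches Eta.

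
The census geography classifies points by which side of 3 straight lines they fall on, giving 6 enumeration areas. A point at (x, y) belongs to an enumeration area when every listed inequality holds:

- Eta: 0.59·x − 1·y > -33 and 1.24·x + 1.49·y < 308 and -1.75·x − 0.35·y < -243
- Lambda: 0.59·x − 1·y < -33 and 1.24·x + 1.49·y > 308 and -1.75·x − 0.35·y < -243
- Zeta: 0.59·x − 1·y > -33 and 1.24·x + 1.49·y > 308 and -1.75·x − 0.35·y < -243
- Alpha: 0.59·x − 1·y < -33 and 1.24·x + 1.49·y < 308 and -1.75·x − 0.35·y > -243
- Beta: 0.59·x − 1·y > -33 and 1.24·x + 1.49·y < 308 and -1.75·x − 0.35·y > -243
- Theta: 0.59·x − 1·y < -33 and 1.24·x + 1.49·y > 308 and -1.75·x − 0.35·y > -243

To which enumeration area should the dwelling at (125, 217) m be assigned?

0.59·125 − 1·217 = -143.250, which is < -33
1.24·125 + 1.49·217 = 478.330, which is > 308
-1.75·125 − 0.35·217 = -294.700, which is < -243
This sign pattern matches Lambda.

Lambda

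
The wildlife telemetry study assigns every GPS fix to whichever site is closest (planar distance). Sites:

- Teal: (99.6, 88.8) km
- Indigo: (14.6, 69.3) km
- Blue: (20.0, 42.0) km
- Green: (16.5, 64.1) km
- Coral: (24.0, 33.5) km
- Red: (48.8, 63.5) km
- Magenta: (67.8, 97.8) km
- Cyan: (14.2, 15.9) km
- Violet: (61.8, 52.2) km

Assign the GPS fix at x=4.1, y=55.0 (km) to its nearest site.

Green

Squared distances to each site:
Teal: 10262.690; Indigo: 314.740; Blue: 421.810; Green: 236.570; Coral: 858.260; Red: 2070.340; Magenta: 5889.530; Cyan: 1630.820; Violet: 3337.130.
Minimum at Green.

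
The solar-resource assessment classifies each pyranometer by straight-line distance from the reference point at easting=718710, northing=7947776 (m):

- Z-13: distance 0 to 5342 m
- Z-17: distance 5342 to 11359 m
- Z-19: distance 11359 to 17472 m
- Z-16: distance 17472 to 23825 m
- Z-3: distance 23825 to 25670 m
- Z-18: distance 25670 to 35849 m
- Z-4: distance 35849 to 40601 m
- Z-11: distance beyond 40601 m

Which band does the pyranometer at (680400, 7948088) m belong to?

Distance = √((680400−718710)² + (7948088−7947776)²) = √(1467656100.000 + 97344.000) = 38311.270 m.
35849 ≤ 38311.270 < 40601 → Z-4.

Z-4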